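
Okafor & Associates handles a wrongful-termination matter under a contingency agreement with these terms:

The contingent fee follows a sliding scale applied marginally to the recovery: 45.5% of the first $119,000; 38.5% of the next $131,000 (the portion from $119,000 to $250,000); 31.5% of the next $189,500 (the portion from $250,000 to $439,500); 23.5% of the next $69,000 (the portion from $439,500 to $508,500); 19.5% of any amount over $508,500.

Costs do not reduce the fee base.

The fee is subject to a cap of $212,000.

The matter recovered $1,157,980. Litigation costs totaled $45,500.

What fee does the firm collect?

Fee base is the gross recovery, $1,157,980; costs are reimbursed separately.
First $119,000 at 45.5% = $54,145.00
Next $131,000 at 38.5% = $50,435.00
Next $189,500 at 31.5% = $59,692.50
Next $69,000 at 23.5% = $16,215.00
Remaining $649,480 at 19.5% = $126,648.60
Fee: $54,145.00 + $50,435.00 + $59,692.50 + $16,215.00 + $126,648.60 = $307,136.10
$307,136.10 exceeds the $212,000 cap, so the fee is capped at $212,000.00.

$212,000.00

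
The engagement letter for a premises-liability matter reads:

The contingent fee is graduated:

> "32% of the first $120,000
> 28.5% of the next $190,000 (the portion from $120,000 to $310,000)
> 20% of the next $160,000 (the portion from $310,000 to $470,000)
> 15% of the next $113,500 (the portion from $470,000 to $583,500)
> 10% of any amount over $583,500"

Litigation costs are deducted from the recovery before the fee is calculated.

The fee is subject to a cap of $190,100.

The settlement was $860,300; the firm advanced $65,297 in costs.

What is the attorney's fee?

$162,725.30

Fee base (net of costs): $860,300 − $65,297 = $795,003
First $120,000 at 32% = $38,400.00
Next $190,000 at 28.5% = $54,150.00
Next $160,000 at 20% = $32,000.00
Next $113,500 at 15% = $17,025.00
Remaining $211,503 at 10% = $21,150.30
Fee: $38,400.00 + $54,150.00 + $32,000.00 + $17,025.00 + $21,150.30 = $162,725.30
$162,725.30 is under the $190,100 cap.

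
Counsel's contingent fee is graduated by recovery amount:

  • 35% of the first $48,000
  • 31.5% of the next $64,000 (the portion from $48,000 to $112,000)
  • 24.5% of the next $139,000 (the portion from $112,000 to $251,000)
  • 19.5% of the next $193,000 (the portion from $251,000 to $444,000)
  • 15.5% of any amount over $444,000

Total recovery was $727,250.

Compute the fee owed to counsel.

First $48,000 at 35% = $16,800.00
Next $64,000 at 31.5% = $20,160.00
Next $139,000 at 24.5% = $34,055.00
Next $193,000 at 19.5% = $37,635.00
Remaining $283,250 at 15.5% = $43,903.75
Fee: $16,800.00 + $20,160.00 + $34,055.00 + $37,635.00 + $43,903.75 = $152,553.75

$152,553.75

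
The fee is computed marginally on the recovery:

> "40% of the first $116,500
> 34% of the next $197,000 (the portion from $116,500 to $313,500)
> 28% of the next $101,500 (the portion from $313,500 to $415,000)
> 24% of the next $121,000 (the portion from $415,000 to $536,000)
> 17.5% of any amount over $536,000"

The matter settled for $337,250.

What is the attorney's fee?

First $116,500 at 40% = $46,600.00
Next $197,000 at 34% = $66,980.00
Remaining $23,750 at 28% = $6,650.00
Fee: $46,600.00 + $66,980.00 + $6,650.00 = $120,230.00

$120,230.00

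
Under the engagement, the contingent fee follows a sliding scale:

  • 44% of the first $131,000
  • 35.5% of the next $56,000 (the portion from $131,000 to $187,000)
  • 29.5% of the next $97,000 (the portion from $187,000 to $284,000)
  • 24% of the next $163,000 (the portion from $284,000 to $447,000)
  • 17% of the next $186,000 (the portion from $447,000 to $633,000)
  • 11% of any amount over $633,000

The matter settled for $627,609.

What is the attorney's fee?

$175,958.53

First $131,000 at 44% = $57,640.00
Next $56,000 at 35.5% = $19,880.00
Next $97,000 at 29.5% = $28,615.00
Next $163,000 at 24% = $39,120.00
Remaining $180,609 at 17% = $30,703.53
Fee: $57,640.00 + $19,880.00 + $28,615.00 + $39,120.00 + $30,703.53 = $175,958.53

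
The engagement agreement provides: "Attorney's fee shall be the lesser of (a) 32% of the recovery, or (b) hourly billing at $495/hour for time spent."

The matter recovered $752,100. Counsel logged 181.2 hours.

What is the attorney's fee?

$89,694.00

(a) 32% of $752,100 = $240,672.00
(b) 181.2 × $495 = $89,694.00
The lesser is (b): $89,694.00.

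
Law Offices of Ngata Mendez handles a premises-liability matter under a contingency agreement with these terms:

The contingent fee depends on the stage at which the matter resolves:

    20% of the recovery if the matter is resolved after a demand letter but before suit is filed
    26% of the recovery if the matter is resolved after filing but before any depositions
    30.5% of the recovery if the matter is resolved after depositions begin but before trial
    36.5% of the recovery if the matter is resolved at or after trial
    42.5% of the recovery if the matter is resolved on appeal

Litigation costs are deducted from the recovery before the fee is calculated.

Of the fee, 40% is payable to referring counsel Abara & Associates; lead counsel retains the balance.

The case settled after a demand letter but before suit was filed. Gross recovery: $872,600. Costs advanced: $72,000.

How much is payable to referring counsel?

$64,048.00

Fee base (net of costs): $872,600 − $72,000 = $800,600
The matter settled after a demand letter but before suit was filed, so the 20% rate applies.
$800,600 × 20% = $160,120.00
Referral share: 40% of $160,120.00 = $64,048.00; lead counsel retains $160,120.00 − $64,048.00 = $96,072.00.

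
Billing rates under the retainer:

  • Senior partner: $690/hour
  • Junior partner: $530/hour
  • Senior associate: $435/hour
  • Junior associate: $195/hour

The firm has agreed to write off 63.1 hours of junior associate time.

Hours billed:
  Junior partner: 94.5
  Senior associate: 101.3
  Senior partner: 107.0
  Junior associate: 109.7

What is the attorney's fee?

$177,067.50

Senior partner: 107.0 × $690 = $73,830.00
Junior partner: 94.5 × $530 = $50,085.00
Senior associate: 101.3 × $435 = $44,065.50
Junior associate: 109.7 × $195 = $21,391.50
Subtotal: $189,372.00
Write-off: 63.1 × $195 = $12,304.50
Total: $189,372.00 − $12,304.50 = $177,067.50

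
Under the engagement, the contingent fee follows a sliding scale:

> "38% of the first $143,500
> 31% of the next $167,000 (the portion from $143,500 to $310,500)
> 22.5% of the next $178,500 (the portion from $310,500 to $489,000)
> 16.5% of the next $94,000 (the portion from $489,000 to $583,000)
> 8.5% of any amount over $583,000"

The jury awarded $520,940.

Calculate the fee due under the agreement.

First $143,500 at 38% = $54,530.00
Next $167,000 at 31% = $51,770.00
Next $178,500 at 22.5% = $40,162.50
Remaining $31,940 at 16.5% = $5,270.10
Fee: $54,530.00 + $51,770.00 + $40,162.50 + $5,270.10 = $151,732.60

$151,732.60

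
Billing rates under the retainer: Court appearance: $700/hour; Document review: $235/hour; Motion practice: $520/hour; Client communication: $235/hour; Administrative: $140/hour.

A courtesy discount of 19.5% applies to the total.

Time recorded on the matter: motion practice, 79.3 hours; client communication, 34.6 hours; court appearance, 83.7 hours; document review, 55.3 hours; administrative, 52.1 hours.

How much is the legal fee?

Court appearance: 83.7 × $700 = $58,590.00
Document review: 55.3 × $235 = $12,995.50
Motion practice: 79.3 × $520 = $41,236.00
Client communication: 34.6 × $235 = $8,131.00
Administrative: 52.1 × $140 = $7,294.00
Subtotal: $128,246.50
Less 19.5% discount: −$25,008.07
Total: $128,246.50 − $25,008.07 = $103,238.43

$103,238.43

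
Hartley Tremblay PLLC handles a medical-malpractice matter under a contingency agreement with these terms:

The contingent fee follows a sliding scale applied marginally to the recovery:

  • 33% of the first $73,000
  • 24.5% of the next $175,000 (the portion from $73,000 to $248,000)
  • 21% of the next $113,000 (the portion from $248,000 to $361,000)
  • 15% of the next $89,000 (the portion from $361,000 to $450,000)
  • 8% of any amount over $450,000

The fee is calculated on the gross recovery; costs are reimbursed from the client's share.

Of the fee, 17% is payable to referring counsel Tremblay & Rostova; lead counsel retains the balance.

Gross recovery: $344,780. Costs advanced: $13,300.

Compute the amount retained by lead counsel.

Fee base is the gross recovery, $344,780; costs are reimbursed separately.
First $73,000 at 33% = $24,090.00
Next $175,000 at 24.5% = $42,875.00
Remaining $96,780 at 21% = $20,323.80
Fee: $24,090.00 + $42,875.00 + $20,323.80 = $87,288.80
Referral share: 17% of $87,288.80 = $14,839.10; lead counsel retains $87,288.80 − $14,839.10 = $72,449.70.

$72,449.70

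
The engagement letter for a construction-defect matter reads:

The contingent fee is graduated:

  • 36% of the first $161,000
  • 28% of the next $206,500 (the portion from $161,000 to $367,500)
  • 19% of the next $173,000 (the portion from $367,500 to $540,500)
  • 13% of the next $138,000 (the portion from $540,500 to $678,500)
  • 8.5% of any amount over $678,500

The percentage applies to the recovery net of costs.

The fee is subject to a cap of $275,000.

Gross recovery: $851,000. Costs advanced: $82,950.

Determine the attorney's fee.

$174,201.75

Fee base (net of costs): $851,000 − $82,950 = $768,050
First $161,000 at 36% = $57,960.00
Next $206,500 at 28% = $57,820.00
Next $173,000 at 19% = $32,870.00
Next $138,000 at 13% = $17,940.00
Remaining $89,550 at 8.5% = $7,611.75
Fee: $57,960.00 + $57,820.00 + $32,870.00 + $17,940.00 + $7,611.75 = $174,201.75
$174,201.75 is under the $275,000 cap.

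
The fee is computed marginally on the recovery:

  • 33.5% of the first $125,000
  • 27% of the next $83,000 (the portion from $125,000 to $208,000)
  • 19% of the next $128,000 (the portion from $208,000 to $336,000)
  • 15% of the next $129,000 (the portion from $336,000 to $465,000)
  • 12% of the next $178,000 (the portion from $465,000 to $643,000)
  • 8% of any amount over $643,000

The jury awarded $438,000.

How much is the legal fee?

$103,905.00

First $125,000 at 33.5% = $41,875.00
Next $83,000 at 27% = $22,410.00
Next $128,000 at 19% = $24,320.00
Remaining $102,000 at 15% = $15,300.00
Fee: $41,875.00 + $22,410.00 + $24,320.00 + $15,300.00 = $103,905.00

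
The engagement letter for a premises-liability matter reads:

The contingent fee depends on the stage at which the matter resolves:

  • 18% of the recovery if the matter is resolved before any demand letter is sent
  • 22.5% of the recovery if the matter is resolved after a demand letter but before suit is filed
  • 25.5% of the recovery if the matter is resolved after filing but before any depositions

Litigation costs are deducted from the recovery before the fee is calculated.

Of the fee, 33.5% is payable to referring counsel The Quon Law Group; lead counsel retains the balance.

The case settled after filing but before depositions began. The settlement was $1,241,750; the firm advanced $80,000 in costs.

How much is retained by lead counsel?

$197,003.76

Fee base (net of costs): $1,241,750 − $80,000 = $1,161,750
The matter settled after filing but before depositions began, so the 25.5% rate applies.
$1,161,750 × 25.5% = $296,246.25
Referral share: 33.5% of $296,246.25 = $99,242.49; lead counsel retains $296,246.25 − $99,242.49 = $197,003.76.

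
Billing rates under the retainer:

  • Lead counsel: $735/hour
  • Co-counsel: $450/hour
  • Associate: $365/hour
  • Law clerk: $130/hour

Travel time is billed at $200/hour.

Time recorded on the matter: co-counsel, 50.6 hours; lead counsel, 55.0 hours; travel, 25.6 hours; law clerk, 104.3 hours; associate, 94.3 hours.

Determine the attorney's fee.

$116,293.50

Lead counsel: 55.0 × $735 = $40,425.00
Co-counsel: 50.6 × $450 = $22,770.00
Associate: 94.3 × $365 = $34,419.50
Law clerk: 104.3 × $130 = $13,559.00
Subtotal: $40,425.00 + $22,770.00 + $34,419.50 + $13,559.00 = $111,173.50
Travel: 25.6 × $200 = $5,120.00
Total: $111,173.50 + $5,120.00 = $116,293.50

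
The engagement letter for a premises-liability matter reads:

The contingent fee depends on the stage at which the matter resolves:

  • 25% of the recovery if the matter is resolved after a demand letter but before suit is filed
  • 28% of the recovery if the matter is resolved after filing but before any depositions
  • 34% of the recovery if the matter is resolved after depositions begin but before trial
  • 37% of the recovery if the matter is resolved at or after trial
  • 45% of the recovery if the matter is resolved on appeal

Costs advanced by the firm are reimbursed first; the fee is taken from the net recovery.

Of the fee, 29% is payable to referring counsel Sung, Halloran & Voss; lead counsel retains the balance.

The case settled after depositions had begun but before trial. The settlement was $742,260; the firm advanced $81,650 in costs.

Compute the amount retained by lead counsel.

Fee base (net of costs): $742,260 − $81,650 = $660,610
The matter settled after depositions had begun but before trial, so the 34% rate applies.
$660,610 × 34% = $224,607.40
Referral share: 29% of $224,607.40 = $65,136.15; lead counsel retains $224,607.40 − $65,136.15 = $159,471.25.

$159,471.25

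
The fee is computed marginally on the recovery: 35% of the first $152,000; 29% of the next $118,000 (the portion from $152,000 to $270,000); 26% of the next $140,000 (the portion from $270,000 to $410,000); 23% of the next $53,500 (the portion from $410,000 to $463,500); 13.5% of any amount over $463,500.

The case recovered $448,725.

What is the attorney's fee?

First $152,000 at 35% = $53,200.00
Next $118,000 at 29% = $34,220.00
Next $140,000 at 26% = $36,400.00
Remaining $38,725 at 23% = $8,906.75
Fee: $53,200.00 + $34,220.00 + $36,400.00 + $8,906.75 = $132,726.75

$132,726.75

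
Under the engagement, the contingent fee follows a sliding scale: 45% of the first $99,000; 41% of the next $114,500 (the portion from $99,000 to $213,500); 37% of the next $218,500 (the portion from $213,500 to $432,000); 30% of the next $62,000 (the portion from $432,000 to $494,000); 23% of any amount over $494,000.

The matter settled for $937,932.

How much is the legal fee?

First $99,000 at 45% = $44,550.00
Next $114,500 at 41% = $46,945.00
Next $218,500 at 37% = $80,845.00
Next $62,000 at 30% = $18,600.00
Remaining $443,932 at 23% = $102,104.36
Fee: $44,550.00 + $46,945.00 + $80,845.00 + $18,600.00 + $102,104.36 = $293,044.36

$293,044.36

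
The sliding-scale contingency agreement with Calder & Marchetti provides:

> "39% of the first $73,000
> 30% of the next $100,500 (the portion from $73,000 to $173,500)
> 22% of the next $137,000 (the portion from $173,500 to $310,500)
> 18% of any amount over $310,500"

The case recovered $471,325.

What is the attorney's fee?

First $73,000 at 39% = $28,470.00
Next $100,500 at 30% = $30,150.00
Next $137,000 at 22% = $30,140.00
Remaining $160,825 at 18% = $28,948.50
Fee: $28,470.00 + $30,150.00 + $30,140.00 + $28,948.50 = $117,708.50

$117,708.50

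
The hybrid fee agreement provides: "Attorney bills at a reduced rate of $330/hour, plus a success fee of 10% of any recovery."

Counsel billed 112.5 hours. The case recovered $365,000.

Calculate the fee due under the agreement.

Hourly: 112.5 × $330 = $37,125.00
Success fee: 10% of $365,000 = $36,500.00
Total: $37,125.00 + $36,500.00 = $73,625.00

$73,625.00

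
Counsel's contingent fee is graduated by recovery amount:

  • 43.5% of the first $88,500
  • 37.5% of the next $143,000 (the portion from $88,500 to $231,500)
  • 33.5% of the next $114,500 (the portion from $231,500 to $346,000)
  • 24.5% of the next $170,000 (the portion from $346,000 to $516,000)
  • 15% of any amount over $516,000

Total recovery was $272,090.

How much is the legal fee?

$105,720.15

First $88,500 at 43.5% = $38,497.50
Next $143,000 at 37.5% = $53,625.00
Remaining $40,590 at 33.5% = $13,597.65
Fee: $38,497.50 + $53,625.00 + $13,597.65 = $105,720.15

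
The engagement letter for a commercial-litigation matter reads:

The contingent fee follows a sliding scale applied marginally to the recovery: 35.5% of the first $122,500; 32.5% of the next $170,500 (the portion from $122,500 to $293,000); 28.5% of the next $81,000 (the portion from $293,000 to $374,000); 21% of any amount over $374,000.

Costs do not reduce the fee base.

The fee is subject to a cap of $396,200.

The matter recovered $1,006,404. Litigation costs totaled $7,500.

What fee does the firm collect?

$254,789.84

Fee base is the gross recovery, $1,006,404; costs are reimbursed separately.
First $122,500 at 35.5% = $43,487.50
Next $170,500 at 32.5% = $55,412.50
Next $81,000 at 28.5% = $23,085.00
Remaining $632,404 at 21% = $132,804.84
Fee: $43,487.50 + $55,412.50 + $23,085.00 + $132,804.84 = $254,789.84
$254,789.84 is under the $396,200 cap.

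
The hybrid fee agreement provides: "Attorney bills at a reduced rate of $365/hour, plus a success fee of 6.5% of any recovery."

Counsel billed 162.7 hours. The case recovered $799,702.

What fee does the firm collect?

$111,366.13

Hourly: 162.7 × $365 = $59,385.50
Success fee: 6.5% of $799,702 = $51,980.63
Total: $59,385.50 + $51,980.63 = $111,366.13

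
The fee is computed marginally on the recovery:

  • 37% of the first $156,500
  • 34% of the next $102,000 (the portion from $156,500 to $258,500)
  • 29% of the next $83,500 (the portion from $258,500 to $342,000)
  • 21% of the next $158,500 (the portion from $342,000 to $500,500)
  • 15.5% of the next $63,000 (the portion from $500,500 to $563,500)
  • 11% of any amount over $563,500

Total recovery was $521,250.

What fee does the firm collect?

$153,301.25

First $156,500 at 37% = $57,905.00
Next $102,000 at 34% = $34,680.00
Next $83,500 at 29% = $24,215.00
Next $158,500 at 21% = $33,285.00
Remaining $20,750 at 15.5% = $3,216.25
Fee: $57,905.00 + $34,680.00 + $24,215.00 + $33,285.00 + $3,216.25 = $153,301.25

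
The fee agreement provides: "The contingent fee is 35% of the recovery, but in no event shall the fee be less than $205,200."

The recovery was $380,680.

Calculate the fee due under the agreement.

35% of $380,680 = $133,238.00
That is below the $205,200 minimum, so the minimum applies.

$205,200.00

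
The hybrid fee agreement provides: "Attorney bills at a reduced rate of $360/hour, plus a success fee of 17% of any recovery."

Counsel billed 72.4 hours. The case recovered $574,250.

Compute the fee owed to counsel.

$123,686.50

Hourly: 72.4 × $360 = $26,064.00
Success fee: 17% of $574,250 = $97,622.50
Total: $26,064.00 + $97,622.50 = $123,686.50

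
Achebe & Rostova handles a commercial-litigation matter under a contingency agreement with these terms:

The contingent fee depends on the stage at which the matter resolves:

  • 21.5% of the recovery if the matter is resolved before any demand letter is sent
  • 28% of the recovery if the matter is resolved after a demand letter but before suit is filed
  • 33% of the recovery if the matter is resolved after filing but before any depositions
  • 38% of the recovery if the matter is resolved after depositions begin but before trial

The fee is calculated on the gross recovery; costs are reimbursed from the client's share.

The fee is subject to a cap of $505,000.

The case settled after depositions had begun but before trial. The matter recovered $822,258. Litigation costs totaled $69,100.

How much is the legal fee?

$312,458.04

Fee base is the gross recovery, $822,258; costs are reimbursed separately.
The matter settled after depositions had begun but before trial, so the 38% rate applies.
$822,258 × 38% = $312,458.04
$312,458.04 is under the $505,000 cap.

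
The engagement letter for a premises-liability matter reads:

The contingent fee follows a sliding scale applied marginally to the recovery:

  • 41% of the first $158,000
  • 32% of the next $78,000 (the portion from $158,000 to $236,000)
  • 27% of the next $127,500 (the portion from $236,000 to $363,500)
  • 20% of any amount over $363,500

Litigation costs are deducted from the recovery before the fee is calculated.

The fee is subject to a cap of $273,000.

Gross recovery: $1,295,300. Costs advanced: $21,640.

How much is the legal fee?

$273,000.00

Fee base (net of costs): $1,295,300 − $21,640 = $1,273,660
First $158,000 at 41% = $64,780.00
Next $78,000 at 32% = $24,960.00
Next $127,500 at 27% = $34,425.00
Remaining $910,160 at 20% = $182,032.00
Fee: $64,780.00 + $24,960.00 + $34,425.00 + $182,032.00 = $306,197.00
$306,197.00 exceeds the $273,000 cap, so the fee is capped at $273,000.00.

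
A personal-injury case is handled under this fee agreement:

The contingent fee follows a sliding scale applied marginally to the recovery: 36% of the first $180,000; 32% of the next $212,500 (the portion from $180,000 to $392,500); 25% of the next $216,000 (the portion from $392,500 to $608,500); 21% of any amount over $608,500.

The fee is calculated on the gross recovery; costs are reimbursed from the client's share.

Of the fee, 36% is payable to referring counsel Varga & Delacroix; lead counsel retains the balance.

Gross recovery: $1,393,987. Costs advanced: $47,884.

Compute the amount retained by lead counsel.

Fee base is the gross recovery, $1,393,987; costs are reimbursed separately.
First $180,000 at 36% = $64,800.00
Next $212,500 at 32% = $68,000.00
Next $216,000 at 25% = $54,000.00
Remaining $785,487 at 21% = $164,952.27
Fee: $64,800.00 + $68,000.00 + $54,000.00 + $164,952.27 = $351,752.27
Referral share: 36% of $351,752.27 = $126,630.82; lead counsel retains $351,752.27 − $126,630.82 = $225,121.45.

$225,121.45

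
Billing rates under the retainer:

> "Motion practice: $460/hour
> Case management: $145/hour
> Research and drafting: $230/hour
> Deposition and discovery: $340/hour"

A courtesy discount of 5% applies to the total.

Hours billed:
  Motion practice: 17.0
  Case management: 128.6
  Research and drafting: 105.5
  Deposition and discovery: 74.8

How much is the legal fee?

$72,355.80

Motion practice: 17.0 × $460 = $7,820.00
Case management: 128.6 × $145 = $18,647.00
Research and drafting: 105.5 × $230 = $24,265.00
Deposition and discovery: 74.8 × $340 = $25,432.00
Subtotal: $76,164.00
Less 5% discount: −$3,808.20
Total: $76,164.00 − $3,808.20 = $72,355.80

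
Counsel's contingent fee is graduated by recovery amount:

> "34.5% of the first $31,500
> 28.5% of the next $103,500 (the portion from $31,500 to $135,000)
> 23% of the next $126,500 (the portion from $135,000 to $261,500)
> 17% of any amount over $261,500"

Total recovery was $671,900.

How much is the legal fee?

First $31,500 at 34.5% = $10,867.50
Next $103,500 at 28.5% = $29,497.50
Next $126,500 at 23% = $29,095.00
Remaining $410,400 at 17% = $69,768.00
Fee: $10,867.50 + $29,497.50 + $29,095.00 + $69,768.00 = $139,228.00

$139,228.00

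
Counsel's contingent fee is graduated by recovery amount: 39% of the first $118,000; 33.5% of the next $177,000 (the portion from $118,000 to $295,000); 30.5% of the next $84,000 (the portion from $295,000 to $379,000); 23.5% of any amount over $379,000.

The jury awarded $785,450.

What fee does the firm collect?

First $118,000 at 39% = $46,020.00
Next $177,000 at 33.5% = $59,295.00
Next $84,000 at 30.5% = $25,620.00
Remaining $406,450 at 23.5% = $95,515.75
Fee: $46,020.00 + $59,295.00 + $25,620.00 + $95,515.75 = $226,450.75

$226,450.75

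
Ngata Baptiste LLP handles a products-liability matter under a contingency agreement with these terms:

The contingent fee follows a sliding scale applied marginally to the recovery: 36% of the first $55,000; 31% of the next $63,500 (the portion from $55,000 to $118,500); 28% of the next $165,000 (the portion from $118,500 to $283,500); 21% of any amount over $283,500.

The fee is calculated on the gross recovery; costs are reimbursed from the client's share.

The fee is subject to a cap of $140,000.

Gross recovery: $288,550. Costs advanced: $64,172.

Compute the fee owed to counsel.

$86,745.50

Fee base is the gross recovery, $288,550; costs are reimbursed separately.
First $55,000 at 36% = $19,800.00
Next $63,500 at 31% = $19,685.00
Next $165,000 at 28% = $46,200.00
Remaining $5,050 at 21% = $1,060.50
Fee: $19,800.00 + $19,685.00 + $46,200.00 + $1,060.50 = $86,745.50
$86,745.50 is under the $140,000 cap.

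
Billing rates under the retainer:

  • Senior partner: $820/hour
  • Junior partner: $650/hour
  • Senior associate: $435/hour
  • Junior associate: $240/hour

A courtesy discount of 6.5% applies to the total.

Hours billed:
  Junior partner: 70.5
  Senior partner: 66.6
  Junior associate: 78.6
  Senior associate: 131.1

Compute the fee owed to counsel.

$164,868.08

Senior partner: 66.6 × $820 = $54,612.00
Junior partner: 70.5 × $650 = $45,825.00
Senior associate: 131.1 × $435 = $57,028.50
Junior associate: 78.6 × $240 = $18,864.00
Subtotal: $176,329.50
Less 6.5% discount: −$11,461.42
Total: $176,329.50 − $11,461.42 = $164,868.08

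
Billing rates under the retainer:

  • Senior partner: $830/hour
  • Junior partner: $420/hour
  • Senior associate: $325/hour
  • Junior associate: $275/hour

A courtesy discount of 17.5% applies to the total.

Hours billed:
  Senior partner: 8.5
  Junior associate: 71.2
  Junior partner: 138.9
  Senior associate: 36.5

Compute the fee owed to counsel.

Senior partner: 8.5 × $830 = $7,055.00
Junior partner: 138.9 × $420 = $58,338.00
Senior associate: 36.5 × $325 = $11,862.50
Junior associate: 71.2 × $275 = $19,580.00
Subtotal: $96,835.50
Less 17.5% discount: −$16,946.21
Total: $96,835.50 − $16,946.21 = $79,889.29

$79,889.29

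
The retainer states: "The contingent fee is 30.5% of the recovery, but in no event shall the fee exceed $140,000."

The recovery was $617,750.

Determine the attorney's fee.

$140,000.00

30.5% of $617,750 = $188,413.75
That exceeds the $140,000 cap, so the fee is capped at $140,000.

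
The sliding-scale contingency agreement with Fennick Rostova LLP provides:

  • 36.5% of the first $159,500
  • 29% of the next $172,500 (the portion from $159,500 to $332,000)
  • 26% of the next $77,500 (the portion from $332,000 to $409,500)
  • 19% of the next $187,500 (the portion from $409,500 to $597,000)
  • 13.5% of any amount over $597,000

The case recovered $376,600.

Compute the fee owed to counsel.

First $159,500 at 36.5% = $58,217.50
Next $172,500 at 29% = $50,025.00
Remaining $44,600 at 26% = $11,596.00
Fee: $58,217.50 + $50,025.00 + $11,596.00 = $119,838.50

$119,838.50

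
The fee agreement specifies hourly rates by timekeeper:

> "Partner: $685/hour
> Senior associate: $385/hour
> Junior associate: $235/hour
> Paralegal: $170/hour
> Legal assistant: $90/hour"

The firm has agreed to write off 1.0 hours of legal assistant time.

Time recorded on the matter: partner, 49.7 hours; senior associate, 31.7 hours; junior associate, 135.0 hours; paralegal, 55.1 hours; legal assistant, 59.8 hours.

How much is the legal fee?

$92,633.00

Partner: 49.7 × $685 = $34,044.50
Senior associate: 31.7 × $385 = $12,204.50
Junior associate: 135.0 × $235 = $31,725.00
Paralegal: 55.1 × $170 = $9,367.00
Legal assistant: 59.8 × $90 = $5,382.00
Subtotal: $92,723.00
Write-off: 1.0 × $90 = $90.00
Total: $92,723.00 − $90.00 = $92,633.00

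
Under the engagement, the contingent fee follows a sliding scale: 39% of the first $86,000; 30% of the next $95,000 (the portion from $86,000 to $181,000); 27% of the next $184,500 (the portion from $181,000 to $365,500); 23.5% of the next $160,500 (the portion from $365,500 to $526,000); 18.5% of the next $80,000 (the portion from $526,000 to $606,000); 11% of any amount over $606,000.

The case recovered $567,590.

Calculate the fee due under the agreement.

$157,266.65

First $86,000 at 39% = $33,540.00
Next $95,000 at 30% = $28,500.00
Next $184,500 at 27% = $49,815.00
Next $160,500 at 23.5% = $37,717.50
Remaining $41,590 at 18.5% = $7,694.15
Fee: $33,540.00 + $28,500.00 + $49,815.00 + $37,717.50 + $7,694.15 = $157,266.65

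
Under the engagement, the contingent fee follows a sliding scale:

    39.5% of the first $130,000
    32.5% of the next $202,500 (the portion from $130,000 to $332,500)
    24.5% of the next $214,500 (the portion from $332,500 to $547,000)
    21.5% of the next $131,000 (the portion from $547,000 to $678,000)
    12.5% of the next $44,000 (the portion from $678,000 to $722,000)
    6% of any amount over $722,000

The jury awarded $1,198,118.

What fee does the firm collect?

$231,947.08

First $130,000 at 39.5% = $51,350.00
Next $202,500 at 32.5% = $65,812.50
Next $214,500 at 24.5% = $52,552.50
Next $131,000 at 21.5% = $28,165.00
Next $44,000 at 12.5% = $5,500.00
Remaining $476,118 at 6% = $28,567.08
Fee: $51,350.00 + $65,812.50 + $52,552.50 + $28,165.00 + $5,500.00 + $28,567.08 = $231,947.08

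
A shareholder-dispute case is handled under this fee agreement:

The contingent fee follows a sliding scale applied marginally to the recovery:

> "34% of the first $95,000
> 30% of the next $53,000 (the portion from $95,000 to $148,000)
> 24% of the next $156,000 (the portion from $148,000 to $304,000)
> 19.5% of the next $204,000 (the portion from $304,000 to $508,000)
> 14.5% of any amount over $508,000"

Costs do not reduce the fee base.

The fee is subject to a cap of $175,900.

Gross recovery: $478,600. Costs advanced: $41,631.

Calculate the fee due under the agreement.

Fee base is the gross recovery, $478,600; costs are reimbursed separately.
First $95,000 at 34% = $32,300.00
Next $53,000 at 30% = $15,900.00
Next $156,000 at 24% = $37,440.00
Remaining $174,600 at 19.5% = $34,047.00
Fee: $32,300.00 + $15,900.00 + $37,440.00 + $34,047.00 = $119,687.00
$119,687.00 is under the $175,900 cap.

$119,687.00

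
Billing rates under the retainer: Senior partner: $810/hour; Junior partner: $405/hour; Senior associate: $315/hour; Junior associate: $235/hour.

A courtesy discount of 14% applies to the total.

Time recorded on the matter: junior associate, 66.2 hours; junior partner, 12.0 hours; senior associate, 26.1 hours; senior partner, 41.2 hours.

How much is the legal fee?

Senior partner: 41.2 × $810 = $33,372.00
Junior partner: 12.0 × $405 = $4,860.00
Senior associate: 26.1 × $315 = $8,221.50
Junior associate: 66.2 × $235 = $15,557.00
Subtotal: $62,010.50
Less 14% discount: −$8,681.47
Total: $62,010.50 − $8,681.47 = $53,329.03

$53,329.03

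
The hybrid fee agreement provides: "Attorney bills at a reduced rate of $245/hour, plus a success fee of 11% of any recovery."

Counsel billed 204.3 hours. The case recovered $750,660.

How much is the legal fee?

Hourly: 204.3 × $245 = $50,053.50
Success fee: 11% of $750,660 = $82,572.60
Total: $50,053.50 + $82,572.60 = $132,626.10

$132,626.10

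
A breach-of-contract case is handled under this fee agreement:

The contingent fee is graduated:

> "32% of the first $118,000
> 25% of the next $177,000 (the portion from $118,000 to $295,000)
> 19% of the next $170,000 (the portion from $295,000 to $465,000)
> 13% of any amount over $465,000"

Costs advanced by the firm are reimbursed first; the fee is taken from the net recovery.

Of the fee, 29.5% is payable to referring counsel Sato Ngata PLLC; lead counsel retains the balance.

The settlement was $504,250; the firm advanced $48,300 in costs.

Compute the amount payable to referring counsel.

$33,214.20

Fee base (net of costs): $504,250 − $48,300 = $455,950
First $118,000 at 32% = $37,760.00
Next $177,000 at 25% = $44,250.00
Remaining $160,950 at 19% = $30,580.50
Fee: $37,760.00 + $44,250.00 + $30,580.50 = $112,590.50
Referral share: 29.5% of $112,590.50 = $33,214.20; lead counsel retains $112,590.50 − $33,214.20 = $79,376.30.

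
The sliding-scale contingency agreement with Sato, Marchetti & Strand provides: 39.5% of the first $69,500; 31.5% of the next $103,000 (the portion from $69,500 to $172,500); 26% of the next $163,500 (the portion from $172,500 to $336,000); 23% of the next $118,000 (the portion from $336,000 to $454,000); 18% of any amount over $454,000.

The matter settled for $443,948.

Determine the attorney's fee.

First $69,500 at 39.5% = $27,452.50
Next $103,000 at 31.5% = $32,445.00
Next $163,500 at 26% = $42,510.00
Remaining $107,948 at 23% = $24,828.04
Fee: $27,452.50 + $32,445.00 + $42,510.00 + $24,828.04 = $127,235.54

$127,235.54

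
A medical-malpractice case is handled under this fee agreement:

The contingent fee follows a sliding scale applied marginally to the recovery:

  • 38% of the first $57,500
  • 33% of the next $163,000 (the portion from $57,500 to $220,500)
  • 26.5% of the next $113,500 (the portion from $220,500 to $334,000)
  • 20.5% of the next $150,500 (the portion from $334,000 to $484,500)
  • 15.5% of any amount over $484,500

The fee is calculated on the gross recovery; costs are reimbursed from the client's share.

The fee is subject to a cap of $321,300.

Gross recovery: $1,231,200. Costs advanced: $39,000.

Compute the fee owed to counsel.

$252,308.50

Fee base is the gross recovery, $1,231,200; costs are reimbursed separately.
First $57,500 at 38% = $21,850.00
Next $163,000 at 33% = $53,790.00
Next $113,500 at 26.5% = $30,077.50
Next $150,500 at 20.5% = $30,852.50
Remaining $746,700 at 15.5% = $115,738.50
Fee: $21,850.00 + $53,790.00 + $30,077.50 + $30,852.50 + $115,738.50 = $252,308.50
$252,308.50 is under the $321,300 cap.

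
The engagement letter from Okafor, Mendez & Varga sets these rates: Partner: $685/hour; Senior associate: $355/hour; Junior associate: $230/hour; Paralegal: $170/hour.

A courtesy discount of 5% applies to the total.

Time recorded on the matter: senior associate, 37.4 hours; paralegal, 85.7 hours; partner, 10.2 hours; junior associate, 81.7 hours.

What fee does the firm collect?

Partner: 10.2 × $685 = $6,987.00
Senior associate: 37.4 × $355 = $13,277.00
Junior associate: 81.7 × $230 = $18,791.00
Paralegal: 85.7 × $170 = $14,569.00
Subtotal: $53,624.00
Less 5% discount: −$2,681.20
Total: $53,624.00 − $2,681.20 = $50,942.80

$50,942.80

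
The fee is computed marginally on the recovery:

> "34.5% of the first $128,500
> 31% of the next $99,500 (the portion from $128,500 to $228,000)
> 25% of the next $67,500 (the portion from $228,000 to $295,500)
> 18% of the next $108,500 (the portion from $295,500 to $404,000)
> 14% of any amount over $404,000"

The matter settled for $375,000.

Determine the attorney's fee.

$106,362.50

First $128,500 at 34.5% = $44,332.50
Next $99,500 at 31% = $30,845.00
Next $67,500 at 25% = $16,875.00
Remaining $79,500 at 18% = $14,310.00
Fee: $44,332.50 + $30,845.00 + $16,875.00 + $14,310.00 = $106,362.50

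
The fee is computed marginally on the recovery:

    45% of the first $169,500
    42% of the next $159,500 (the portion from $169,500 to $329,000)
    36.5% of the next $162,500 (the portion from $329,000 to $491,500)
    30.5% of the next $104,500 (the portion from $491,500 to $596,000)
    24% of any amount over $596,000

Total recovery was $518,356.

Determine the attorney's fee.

First $169,500 at 45% = $76,275.00
Next $159,500 at 42% = $66,990.00
Next $162,500 at 36.5% = $59,312.50
Remaining $26,856 at 30.5% = $8,191.08
Fee: $76,275.00 + $66,990.00 + $59,312.50 + $8,191.08 = $210,768.58

$210,768.58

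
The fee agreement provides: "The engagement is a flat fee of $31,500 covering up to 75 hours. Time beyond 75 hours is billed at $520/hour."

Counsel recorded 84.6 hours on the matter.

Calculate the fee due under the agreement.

Flat fee: $31,500.00
Excess hours: 84.6 − 75 = 9.6
Overrun: 9.6 × $520 = $4,992.00
Total: $31,500.00 + $4,992.00 = $36,492.00

$36,492.00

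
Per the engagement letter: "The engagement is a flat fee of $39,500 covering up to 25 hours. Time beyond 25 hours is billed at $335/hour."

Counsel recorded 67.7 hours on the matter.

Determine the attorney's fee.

Flat fee: $39,500.00
Excess hours: 67.7 − 25 = 42.7
Overrun: 42.7 × $335 = $14,304.50
Total: $39,500.00 + $14,304.50 = $53,804.50

$53,804.50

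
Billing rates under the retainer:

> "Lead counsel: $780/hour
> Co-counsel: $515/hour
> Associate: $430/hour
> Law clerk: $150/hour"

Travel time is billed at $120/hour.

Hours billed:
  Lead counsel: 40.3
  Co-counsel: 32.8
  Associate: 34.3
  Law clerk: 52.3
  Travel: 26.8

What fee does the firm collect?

$74,136.00

Lead counsel: 40.3 × $780 = $31,434.00
Co-counsel: 32.8 × $515 = $16,892.00
Associate: 34.3 × $430 = $14,749.00
Law clerk: 52.3 × $150 = $7,845.00
Subtotal: $31,434.00 + $16,892.00 + $14,749.00 + $7,845.00 = $70,920.00
Travel: 26.8 × $120 = $3,216.00
Total: $70,920.00 + $3,216.00 = $74,136.00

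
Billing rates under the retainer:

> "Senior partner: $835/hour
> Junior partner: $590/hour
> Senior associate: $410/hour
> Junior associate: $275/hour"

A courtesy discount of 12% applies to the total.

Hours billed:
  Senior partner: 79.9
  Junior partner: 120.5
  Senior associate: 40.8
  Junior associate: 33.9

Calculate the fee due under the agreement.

$144,198.56

Senior partner: 79.9 × $835 = $66,716.50
Junior partner: 120.5 × $590 = $71,095.00
Senior associate: 40.8 × $410 = $16,728.00
Junior associate: 33.9 × $275 = $9,322.50
Subtotal: $163,862.00
Less 12% discount: −$19,663.44
Total: $163,862.00 − $19,663.44 = $144,198.56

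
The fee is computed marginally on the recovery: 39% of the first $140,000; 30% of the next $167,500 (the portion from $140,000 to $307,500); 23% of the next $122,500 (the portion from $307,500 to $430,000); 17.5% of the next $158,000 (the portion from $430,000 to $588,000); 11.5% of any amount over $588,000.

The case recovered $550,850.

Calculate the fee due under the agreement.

First $140,000 at 39% = $54,600.00
Next $167,500 at 30% = $50,250.00
Next $122,500 at 23% = $28,175.00
Remaining $120,850 at 17.5% = $21,148.75
Fee: $54,600.00 + $50,250.00 + $28,175.00 + $21,148.75 = $154,173.75

$154,173.75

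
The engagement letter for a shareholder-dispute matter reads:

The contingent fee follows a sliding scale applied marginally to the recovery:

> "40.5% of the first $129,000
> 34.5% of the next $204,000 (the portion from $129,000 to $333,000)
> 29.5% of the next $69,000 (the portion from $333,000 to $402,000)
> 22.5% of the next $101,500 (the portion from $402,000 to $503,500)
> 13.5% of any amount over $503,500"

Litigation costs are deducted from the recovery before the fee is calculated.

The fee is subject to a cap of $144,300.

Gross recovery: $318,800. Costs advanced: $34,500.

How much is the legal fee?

$105,823.50

Fee base (net of costs): $318,800 − $34,500 = $284,300
First $129,000 at 40.5% = $52,245.00
Remaining $155,300 at 34.5% = $53,578.50
Fee: $52,245.00 + $53,578.50 = $105,823.50
$105,823.50 is under the $144,300 cap.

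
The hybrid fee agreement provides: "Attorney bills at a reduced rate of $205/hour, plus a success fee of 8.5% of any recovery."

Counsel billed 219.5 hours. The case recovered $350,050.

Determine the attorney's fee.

Hourly: 219.5 × $205 = $44,997.50
Success fee: 8.5% of $350,050 = $29,754.25
Total: $44,997.50 + $29,754.25 = $74,751.75

$74,751.75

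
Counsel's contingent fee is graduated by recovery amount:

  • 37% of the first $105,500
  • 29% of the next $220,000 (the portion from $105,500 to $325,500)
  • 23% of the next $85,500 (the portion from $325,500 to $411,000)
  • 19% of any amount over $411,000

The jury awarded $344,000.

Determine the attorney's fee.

$107,090.00

First $105,500 at 37% = $39,035.00
Next $220,000 at 29% = $63,800.00
Remaining $18,500 at 23% = $4,255.00
Fee: $39,035.00 + $63,800.00 + $4,255.00 = $107,090.00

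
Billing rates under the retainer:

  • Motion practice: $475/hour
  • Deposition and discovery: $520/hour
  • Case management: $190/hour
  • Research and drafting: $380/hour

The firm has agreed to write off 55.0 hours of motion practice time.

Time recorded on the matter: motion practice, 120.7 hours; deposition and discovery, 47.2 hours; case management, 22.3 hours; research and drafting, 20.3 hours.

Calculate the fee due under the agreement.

Motion practice: 120.7 × $475 = $57,332.50
Deposition and discovery: 47.2 × $520 = $24,544.00
Case management: 22.3 × $190 = $4,237.00
Research and drafting: 20.3 × $380 = $7,714.00
Subtotal: $93,827.50
Write-off: 55.0 × $475 = $26,125.00
Total: $93,827.50 − $26,125.00 = $67,702.50

$67,702.50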